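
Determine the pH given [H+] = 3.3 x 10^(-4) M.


pH = -log10([H+])
pH = -log10(3.3 x 10^(-4))
pH = 3.4815

3.4815


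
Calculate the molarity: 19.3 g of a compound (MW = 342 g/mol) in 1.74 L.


C = (mass / MW) / volume
C = (19.3 / 342) / 1.74
C = 0.0324 M

0.0324 M


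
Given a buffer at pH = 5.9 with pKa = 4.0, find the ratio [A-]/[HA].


[A-]/[HA] = 10^(pH - pKa)
= 10^(5.9 - 4.0)
= 79.4328

79.4328


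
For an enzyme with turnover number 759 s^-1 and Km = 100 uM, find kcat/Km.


Catalytic efficiency = kcat / Km
= 759 / 100
= 7.59 uM^-1*s^-1

7.59 uM^-1*s^-1


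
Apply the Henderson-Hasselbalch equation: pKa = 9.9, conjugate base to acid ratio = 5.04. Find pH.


pH = pKa + log10([A-]/[HA])
pH = 9.9 + log10(5.04)
pH = 10.6024

10.6024


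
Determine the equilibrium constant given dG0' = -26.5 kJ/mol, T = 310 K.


Keq = exp(-dG0 * 1000 / (R * T))
Keq = exp(-(-26.5) * 1000 / (8.314 * 310))
Keq = 29199.8417

29199.8417


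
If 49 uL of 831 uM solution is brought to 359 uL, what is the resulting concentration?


C2 = C1 * V1 / V2
C2 = 831 * 49 / 359
C2 = 113.4234 uM

113.4234 uM


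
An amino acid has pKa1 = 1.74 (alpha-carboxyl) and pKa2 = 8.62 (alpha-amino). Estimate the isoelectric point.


pI = (pKa1 + pKa2) / 2
pI = (1.74 + 8.62) / 2
pI = 5.18

5.18


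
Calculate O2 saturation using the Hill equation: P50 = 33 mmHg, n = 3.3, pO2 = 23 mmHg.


Y = pO2^n / (P50^n + pO2^n)
Y = 23^3.3 / (33^3.3 + 23^3.3)
Y = 23.3%

23.3%


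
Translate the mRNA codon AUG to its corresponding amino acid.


Standard genetic code lookup.
Codon AUG -> Met (start)

Met (start)


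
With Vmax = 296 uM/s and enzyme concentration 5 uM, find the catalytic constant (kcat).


kcat = Vmax / [E]t
kcat = 296 / 5
kcat = 59.2 s^-1

59.2 s^-1


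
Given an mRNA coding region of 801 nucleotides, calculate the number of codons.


codons = nucleotides / 3
codons = 801 / 3 = 267

267


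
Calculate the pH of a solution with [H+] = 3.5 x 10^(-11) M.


pH = -log10([H+])
pH = -log10(3.5 x 10^(-11))
pH = 10.4559

10.4559


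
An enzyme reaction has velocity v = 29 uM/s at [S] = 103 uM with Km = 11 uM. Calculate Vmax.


Vmax = v * (Km + [S]) / [S]
Vmax = 29 * (11 + 103) / 103
Vmax = 32.0971 uM/s

32.0971 uM/s


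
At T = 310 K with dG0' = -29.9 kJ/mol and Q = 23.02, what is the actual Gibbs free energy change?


dG = dG0' + RT * ln(Q) / 1000
dG = -29.9 + 8.314 * 310 * ln(23.02) / 1000
dG = -21.8165 kJ/mol

-21.8165 kJ/mol


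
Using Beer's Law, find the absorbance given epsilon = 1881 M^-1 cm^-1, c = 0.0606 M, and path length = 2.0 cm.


A = epsilon * c * l
A = 1881 * 0.0606 * 2.0
A = 227.9772

227.9772


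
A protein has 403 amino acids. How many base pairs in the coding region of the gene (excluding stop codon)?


Each amino acid = 1 codon = 3 bp
bp = 403 * 3 = 1209 bp

1209 bp


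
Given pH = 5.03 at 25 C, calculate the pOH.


pOH = 14 - pH
pOH = 14 - 5.03
pOH = 8.97

8.97


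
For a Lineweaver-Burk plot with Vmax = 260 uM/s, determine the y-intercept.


y-intercept = 1/Vmax
= 1/260
= 0.0038 s/uM

0.0038 s/uM


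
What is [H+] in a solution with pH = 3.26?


[H+] = 10^(-pH)
[H+] = 10^(-3.26)
[H+] = 5.495e-04 M

5.495e-04 M


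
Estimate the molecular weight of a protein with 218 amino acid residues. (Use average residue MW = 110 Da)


MW = n_residues * 110 Da
MW = 218 * 110
MW = 23980 Da

23980 Da


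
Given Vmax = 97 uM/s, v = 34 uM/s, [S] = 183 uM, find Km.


Km = [S] * (Vmax - v) / v
Km = 183 * (97 - 34) / 34
Km = 339.0882 uM

339.0882 uM


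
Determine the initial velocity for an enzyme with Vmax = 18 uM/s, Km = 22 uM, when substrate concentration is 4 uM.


v = Vmax * [S] / (Km + [S])
v = 18 * 4 / (22 + 4)
v = 2.7692 uM/s

2.7692 uM/s


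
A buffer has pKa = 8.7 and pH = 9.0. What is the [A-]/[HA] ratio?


[A-]/[HA] = 10^(pH - pKa)
= 10^(9.0 - 8.7)
= 1.9953

1.9953


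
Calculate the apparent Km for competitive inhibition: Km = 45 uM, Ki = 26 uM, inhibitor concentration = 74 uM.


Km_app = Km * (1 + [I]/Ki)
Km_app = 45 * (1 + 74/26)
Km_app = 173.0769 uM

173.0769 uM


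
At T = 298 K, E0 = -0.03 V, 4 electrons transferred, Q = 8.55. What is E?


E = E0 - (RT/nF) * ln(Q)
E = -0.03 - (8.314 * 298 / (4 * 96485)) * ln(8.55)
E = -0.0438 V

-0.0438 V


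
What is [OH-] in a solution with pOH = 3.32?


[OH-] = 10^(-pOH)
[OH-] = 10^(-3.32)
[OH-] = 4.786e-04 M

4.786e-04 M


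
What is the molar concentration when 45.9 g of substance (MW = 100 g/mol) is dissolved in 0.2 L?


C = (mass / MW) / volume
C = (45.9 / 100) / 0.2
C = 2.295 M

2.295 M


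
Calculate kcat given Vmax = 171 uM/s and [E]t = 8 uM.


kcat = Vmax / [E]t
kcat = 171 / 8
kcat = 21.375 s^-1

21.375 s^-1


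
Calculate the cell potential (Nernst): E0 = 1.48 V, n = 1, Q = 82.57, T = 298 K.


E = E0 - (RT/nF) * ln(Q)
E = 1.48 - (8.314 * 298 / (1 * 96485)) * ln(82.57)
E = 1.3667 V

1.3667 V


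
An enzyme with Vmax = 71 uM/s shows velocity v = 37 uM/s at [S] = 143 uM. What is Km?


Km = [S] * (Vmax - v) / v
Km = 143 * (71 - 37) / 37
Km = 131.4054 uM

131.4054 uM


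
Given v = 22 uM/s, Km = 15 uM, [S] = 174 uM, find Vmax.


Vmax = v * (Km + [S]) / [S]
Vmax = 22 * (15 + 174) / 174
Vmax = 23.8966 uM/s

23.8966 uM/s


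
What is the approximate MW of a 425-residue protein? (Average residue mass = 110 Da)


MW = n_residues * 110 Da
MW = 425 * 110
MW = 46750 Da

46750 Da


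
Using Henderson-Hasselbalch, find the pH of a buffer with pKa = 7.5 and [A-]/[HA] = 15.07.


pH = pKa + log10([A-]/[HA])
pH = 7.5 + log10(15.07)
pH = 8.6781

8.6781


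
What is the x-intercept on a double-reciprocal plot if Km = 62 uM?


x-intercept = -1/Km
= -1/62
= -0.0161 1/uM

-0.0161 1/uM


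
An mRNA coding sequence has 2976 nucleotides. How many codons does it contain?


codons = nucleotides / 3
codons = 2976 / 3 = 992

992


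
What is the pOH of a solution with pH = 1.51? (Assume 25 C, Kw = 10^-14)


pOH = 14 - pH
pOH = 14 - 1.51
pOH = 12.49

12.49


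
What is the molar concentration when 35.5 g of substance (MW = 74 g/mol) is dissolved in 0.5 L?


C = (mass / MW) / volume
C = (35.5 / 74) / 0.5
C = 0.9595 M

0.9595 M


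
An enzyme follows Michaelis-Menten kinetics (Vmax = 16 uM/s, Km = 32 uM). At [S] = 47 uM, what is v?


v = Vmax * [S] / (Km + [S])
v = 16 * 47 / (32 + 47)
v = 9.519 uM/s

9.519 uM/s


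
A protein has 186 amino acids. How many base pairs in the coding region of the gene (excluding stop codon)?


Each amino acid = 1 codon = 3 bp
bp = 186 * 3 = 558 bp

558 bp


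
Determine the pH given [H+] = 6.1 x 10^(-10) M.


pH = -log10([H+])
pH = -log10(6.1 x 10^(-10))
pH = 9.2147

9.2147


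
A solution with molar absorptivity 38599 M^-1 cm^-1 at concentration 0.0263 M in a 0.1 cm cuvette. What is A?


A = epsilon * c * l
A = 38599 * 0.0263 * 0.1
A = 101.5154

101.5154


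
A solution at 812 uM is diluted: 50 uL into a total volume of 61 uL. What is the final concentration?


C2 = C1 * V1 / V2
C2 = 812 * 50 / 61
C2 = 665.5738 uM

665.5738 uM


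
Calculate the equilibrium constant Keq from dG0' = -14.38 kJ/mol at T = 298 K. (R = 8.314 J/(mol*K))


Keq = exp(-dG0 * 1000 / (R * T))
Keq = exp(-(-14.38) * 1000 / (8.314 * 298))
Keq = 331.6464

331.6464


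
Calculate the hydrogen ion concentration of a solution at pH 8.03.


[H+] = 10^(-pH)
[H+] = 10^(-8.03)
[H+] = 9.333e-09 M

9.333e-09 M


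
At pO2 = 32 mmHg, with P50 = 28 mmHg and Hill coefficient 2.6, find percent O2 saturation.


Y = pO2^n / (P50^n + pO2^n)
Y = 32^2.6 / (28^2.6 + 32^2.6)
Y = 58.59%

58.59%


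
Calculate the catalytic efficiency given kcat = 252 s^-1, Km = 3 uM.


Catalytic efficiency = kcat / Km
= 252 / 3
= 84.0 uM^-1*s^-1

84.0 uM^-1*s^-1


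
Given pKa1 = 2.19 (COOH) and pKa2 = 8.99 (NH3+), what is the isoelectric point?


pI = (pKa1 + pKa2) / 2
pI = (2.19 + 8.99) / 2
pI = 5.59

5.59


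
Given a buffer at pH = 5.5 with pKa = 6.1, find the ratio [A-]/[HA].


[A-]/[HA] = 10^(pH - pKa)
= 10^(5.5 - 6.1)
= 0.2512

0.2512


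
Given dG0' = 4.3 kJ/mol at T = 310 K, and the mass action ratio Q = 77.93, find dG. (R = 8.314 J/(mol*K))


dG = dG0' + RT * ln(Q) / 1000
dG = 4.3 + 8.314 * 310 * ln(77.93) / 1000
dG = 15.5264 kJ/mol

15.5264 kJ/mol


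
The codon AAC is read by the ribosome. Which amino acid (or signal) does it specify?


Standard genetic code lookup.
Codon AAC -> Asn

Asn


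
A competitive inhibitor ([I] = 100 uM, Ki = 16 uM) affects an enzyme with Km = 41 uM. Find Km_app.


Km_app = Km * (1 + [I]/Ki)
Km_app = 41 * (1 + 100/16)
Km_app = 297.25 uM

297.25 uM


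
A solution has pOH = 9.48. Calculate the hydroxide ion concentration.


[OH-] = 10^(-pOH)
[OH-] = 10^(-9.48)
[OH-] = 3.311e-10 M

3.311e-10 M


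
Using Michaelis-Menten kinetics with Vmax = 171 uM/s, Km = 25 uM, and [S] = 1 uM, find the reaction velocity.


v = Vmax * [S] / (Km + [S])
v = 171 * 1 / (25 + 1)
v = 6.5769 uM/s

6.5769 uM/s


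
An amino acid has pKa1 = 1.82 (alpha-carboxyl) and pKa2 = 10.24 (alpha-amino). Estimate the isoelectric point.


pI = (pKa1 + pKa2) / 2
pI = (1.82 + 10.24) / 2
pI = 6.03

6.03


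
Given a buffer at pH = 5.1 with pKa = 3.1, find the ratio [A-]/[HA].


[A-]/[HA] = 10^(pH - pKa)
= 10^(5.1 - 3.1)
= 100.0

100.0


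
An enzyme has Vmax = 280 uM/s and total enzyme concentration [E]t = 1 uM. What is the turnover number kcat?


kcat = Vmax / [E]t
kcat = 280 / 1
kcat = 280.0 s^-1

280.0 s^-1


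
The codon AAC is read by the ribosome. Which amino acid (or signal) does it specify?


Standard genetic code lookup.
Codon AAC -> Asn

Asn


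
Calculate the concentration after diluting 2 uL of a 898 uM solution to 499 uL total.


C2 = C1 * V1 / V2
C2 = 898 * 2 / 499
C2 = 3.5992 uM

3.5992 uM


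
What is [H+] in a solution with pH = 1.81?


[H+] = 10^(-pH)
[H+] = 10^(-1.81)
[H+] = 0.0155 M

0.0155 M


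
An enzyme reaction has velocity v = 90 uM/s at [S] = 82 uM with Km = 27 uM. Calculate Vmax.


Vmax = v * (Km + [S]) / [S]
Vmax = 90 * (27 + 82) / 82
Vmax = 119.6341 uM/s

119.6341 uM/s


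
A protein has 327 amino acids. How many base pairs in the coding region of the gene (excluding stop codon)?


Each amino acid = 1 codon = 3 bp
bp = 327 * 3 = 981 bp

981 bp


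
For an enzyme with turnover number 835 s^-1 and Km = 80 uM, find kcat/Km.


Catalytic efficiency = kcat / Km
= 835 / 80
= 10.4375 uM^-1*s^-1

10.4375 uM^-1*s^-1


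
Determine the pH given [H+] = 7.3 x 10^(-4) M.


pH = -log10([H+])
pH = -log10(7.3 x 10^(-4))
pH = 3.1367

3.1367


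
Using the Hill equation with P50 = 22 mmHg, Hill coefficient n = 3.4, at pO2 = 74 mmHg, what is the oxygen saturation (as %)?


Y = pO2^n / (P50^n + pO2^n)
Y = 74^3.4 / (22^3.4 + 74^3.4)
Y = 98.41%

98.41%


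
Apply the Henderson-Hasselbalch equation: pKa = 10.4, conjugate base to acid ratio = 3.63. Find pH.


pH = pKa + log10([A-]/[HA])
pH = 10.4 + log10(3.63)
pH = 10.9599

10.9599


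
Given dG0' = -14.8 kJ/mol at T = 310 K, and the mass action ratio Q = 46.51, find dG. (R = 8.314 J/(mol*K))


dG = dG0' + RT * ln(Q) / 1000
dG = -14.8 + 8.314 * 310 * ln(46.51) / 1000
dG = -4.9039 kJ/mol

-4.9039 kJ/mol


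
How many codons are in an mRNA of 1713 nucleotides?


codons = nucleotides / 3
codons = 1713 / 3 = 571

571


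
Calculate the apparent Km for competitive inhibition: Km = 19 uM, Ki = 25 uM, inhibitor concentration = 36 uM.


Km_app = Km * (1 + [I]/Ki)
Km_app = 19 * (1 + 36/25)
Km_app = 46.36 uM

46.36 uM


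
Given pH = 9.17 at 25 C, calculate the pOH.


pOH = 14 - pH
pOH = 14 - 9.17
pOH = 4.83

4.83


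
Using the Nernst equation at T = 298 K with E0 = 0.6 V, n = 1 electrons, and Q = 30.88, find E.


E = E0 - (RT/nF) * ln(Q)
E = 0.6 - (8.314 * 298 / (1 * 96485)) * ln(30.88)
E = 0.5119 V

0.5119 V


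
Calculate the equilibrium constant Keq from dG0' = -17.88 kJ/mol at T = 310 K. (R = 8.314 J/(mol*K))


Keq = exp(-dG0 * 1000 / (R * T))
Keq = exp(-(-17.88) * 1000 / (8.314 * 310))
Keq = 1030.0731

1030.0731


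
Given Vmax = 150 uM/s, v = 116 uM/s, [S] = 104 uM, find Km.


Km = [S] * (Vmax - v) / v
Km = 104 * (150 - 116) / 116
Km = 30.4828 uM

30.4828 uM


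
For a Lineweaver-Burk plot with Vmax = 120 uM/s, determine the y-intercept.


y-intercept = 1/Vmax
= 1/120
= 0.0083 s/uM

0.0083 s/uM


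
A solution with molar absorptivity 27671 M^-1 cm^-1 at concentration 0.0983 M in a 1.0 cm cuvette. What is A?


A = epsilon * c * l
A = 27671 * 0.0983 * 1.0
A = 2720.0593

2720.0593


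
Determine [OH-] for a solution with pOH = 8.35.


[OH-] = 10^(-pOH)
[OH-] = 10^(-8.35)
[OH-] = 4.467e-09 M

4.467e-09 M


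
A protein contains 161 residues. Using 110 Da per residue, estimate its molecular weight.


MW = n_residues * 110 Da
MW = 161 * 110
MW = 17710 Da

17710 Da


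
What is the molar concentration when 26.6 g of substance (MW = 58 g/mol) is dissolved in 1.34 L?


C = (mass / MW) / volume
C = (26.6 / 58) / 1.34
C = 0.3423 M

0.3423 M


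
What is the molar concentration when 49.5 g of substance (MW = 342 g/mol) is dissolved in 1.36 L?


C = (mass / MW) / volume
C = (49.5 / 342) / 1.36
C = 0.1064 M

0.1064 M


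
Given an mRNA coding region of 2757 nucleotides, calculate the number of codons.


codons = nucleotides / 3
codons = 2757 / 3 = 919

919


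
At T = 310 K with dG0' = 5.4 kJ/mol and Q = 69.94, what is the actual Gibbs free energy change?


dG = dG0' + RT * ln(Q) / 1000
dG = 5.4 + 8.314 * 310 * ln(69.94) / 1000
dG = 16.3476 kJ/mol

16.3476 kJ/mol


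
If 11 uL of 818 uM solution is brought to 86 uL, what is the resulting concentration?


C2 = C1 * V1 / V2
C2 = 818 * 11 / 86
C2 = 104.6279 uM

104.6279 uM


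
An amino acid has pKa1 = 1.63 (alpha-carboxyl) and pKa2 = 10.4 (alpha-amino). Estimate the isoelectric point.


pI = (pKa1 + pKa2) / 2
pI = (1.63 + 10.4) / 2
pI = 6.015

6.015


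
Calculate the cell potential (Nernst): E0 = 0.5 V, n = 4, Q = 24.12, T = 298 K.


E = E0 - (RT/nF) * ln(Q)
E = 0.5 - (8.314 * 298 / (4 * 96485)) * ln(24.12)
E = 0.4796 V

0.4796 V


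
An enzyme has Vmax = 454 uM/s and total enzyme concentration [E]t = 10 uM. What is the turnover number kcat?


kcat = Vmax / [E]t
kcat = 454 / 10
kcat = 45.4 s^-1

45.4 s^-1


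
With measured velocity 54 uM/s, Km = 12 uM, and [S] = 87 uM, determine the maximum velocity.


Vmax = v * (Km + [S]) / [S]
Vmax = 54 * (12 + 87) / 87
Vmax = 61.4483 uM/s

61.4483 uM/s


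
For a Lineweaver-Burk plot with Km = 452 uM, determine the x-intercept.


x-intercept = -1/Km
= -1/452
= -0.0022 1/uM

-0.0022 1/uM


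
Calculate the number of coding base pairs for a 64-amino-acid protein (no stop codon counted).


Each amino acid = 1 codon = 3 bp
bp = 64 * 3 = 192 bp

192 bp


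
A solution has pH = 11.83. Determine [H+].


[H+] = 10^(-pH)
[H+] = 10^(-11.83)
[H+] = 1.479e-12 M

1.479e-12 M


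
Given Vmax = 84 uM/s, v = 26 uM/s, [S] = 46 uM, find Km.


Km = [S] * (Vmax - v) / v
Km = 46 * (84 - 26) / 26
Km = 102.6154 uM

102.6154 uM


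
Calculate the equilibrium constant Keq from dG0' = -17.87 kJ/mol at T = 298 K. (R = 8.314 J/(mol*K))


Keq = exp(-dG0 * 1000 / (R * T))
Keq = exp(-(-17.87) * 1000 / (8.314 * 298))
Keq = 1356.559

1356.559


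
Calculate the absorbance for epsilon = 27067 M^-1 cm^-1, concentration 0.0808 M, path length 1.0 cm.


A = epsilon * c * l
A = 27067 * 0.0808 * 1.0
A = 2187.0136

2187.0136


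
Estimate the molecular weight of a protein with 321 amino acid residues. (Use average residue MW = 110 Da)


MW = n_residues * 110 Da
MW = 321 * 110
MW = 35310 Da

35310 Da


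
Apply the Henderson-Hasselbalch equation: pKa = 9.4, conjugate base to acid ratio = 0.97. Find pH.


pH = pKa + log10([A-]/[HA])
pH = 9.4 + log10(0.97)
pH = 9.3868

9.3868


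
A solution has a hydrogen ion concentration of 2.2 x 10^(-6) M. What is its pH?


pH = -log10([H+])
pH = -log10(2.2 x 10^(-6))
pH = 5.6576

5.6576


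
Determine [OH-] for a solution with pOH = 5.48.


[OH-] = 10^(-pOH)
[OH-] = 10^(-5.48)
[OH-] = 3.311e-06 M

3.311e-06 M


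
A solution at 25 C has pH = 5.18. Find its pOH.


pOH = 14 - pH
pOH = 14 - 5.18
pOH = 8.82

8.82


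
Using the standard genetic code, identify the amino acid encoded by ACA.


Standard genetic code lookup.
Codon ACA -> Thr

Thr


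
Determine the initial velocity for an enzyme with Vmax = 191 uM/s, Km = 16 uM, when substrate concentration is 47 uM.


v = Vmax * [S] / (Km + [S])
v = 191 * 47 / (16 + 47)
v = 142.4921 uM/s

142.4921 uM/s


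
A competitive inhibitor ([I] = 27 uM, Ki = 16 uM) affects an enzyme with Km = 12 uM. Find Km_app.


Km_app = Km * (1 + [I]/Ki)
Km_app = 12 * (1 + 27/16)
Km_app = 32.25 uM

32.25 uM


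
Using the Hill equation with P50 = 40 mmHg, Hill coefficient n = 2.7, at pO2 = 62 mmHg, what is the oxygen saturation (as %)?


Y = pO2^n / (P50^n + pO2^n)
Y = 62^2.7 / (40^2.7 + 62^2.7)
Y = 76.55%

76.55%


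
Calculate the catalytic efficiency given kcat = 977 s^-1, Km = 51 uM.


Catalytic efficiency = kcat / Km
= 977 / 51
= 19.1569 uM^-1*s^-1

19.1569 uM^-1*s^-1


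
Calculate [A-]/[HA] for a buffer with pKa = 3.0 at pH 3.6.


[A-]/[HA] = 10^(pH - pKa)
= 10^(3.6 - 3.0)
= 3.9811

3.9811


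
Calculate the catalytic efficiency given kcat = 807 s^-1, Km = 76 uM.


Catalytic efficiency = kcat / Km
= 807 / 76
= 10.6184 uM^-1*s^-1

10.6184 uM^-1*s^-1


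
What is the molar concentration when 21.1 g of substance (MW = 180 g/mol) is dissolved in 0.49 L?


C = (mass / MW) / volume
C = (21.1 / 180) / 0.49
C = 0.2392 M

0.2392 M


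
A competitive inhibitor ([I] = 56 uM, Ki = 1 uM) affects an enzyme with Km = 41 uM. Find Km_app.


Km_app = Km * (1 + [I]/Ki)
Km_app = 41 * (1 + 56/1)
Km_app = 2337.0 uM

2337.0 uM


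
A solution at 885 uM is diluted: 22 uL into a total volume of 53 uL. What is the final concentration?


C2 = C1 * V1 / V2
C2 = 885 * 22 / 53
C2 = 367.3585 uM

367.3585 uM


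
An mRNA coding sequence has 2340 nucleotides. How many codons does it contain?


codons = nucleotides / 3
codons = 2340 / 3 = 780

780


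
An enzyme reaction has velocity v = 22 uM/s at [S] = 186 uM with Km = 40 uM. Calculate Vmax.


Vmax = v * (Km + [S]) / [S]
Vmax = 22 * (40 + 186) / 186
Vmax = 26.7312 uM/s

26.7312 uM/s


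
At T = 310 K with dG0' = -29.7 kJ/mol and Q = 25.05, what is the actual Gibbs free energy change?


dG = dG0' + RT * ln(Q) / 1000
dG = -29.7 + 8.314 * 310 * ln(25.05) / 1000
dG = -21.3987 kJ/mol

-21.3987 kJ/mol


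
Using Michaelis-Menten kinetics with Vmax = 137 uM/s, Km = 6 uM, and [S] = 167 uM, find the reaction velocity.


v = Vmax * [S] / (Km + [S])
v = 137 * 167 / (6 + 167)
v = 132.2486 uM/s

132.2486 uM/s


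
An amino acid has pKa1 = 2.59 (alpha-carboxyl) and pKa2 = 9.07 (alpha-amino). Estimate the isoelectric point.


pI = (pKa1 + pKa2) / 2
pI = (2.59 + 9.07) / 2
pI = 5.83

5.83


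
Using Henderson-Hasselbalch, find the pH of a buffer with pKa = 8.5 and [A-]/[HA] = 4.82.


pH = pKa + log10([A-]/[HA])
pH = 8.5 + log10(4.82)
pH = 9.183

9.183


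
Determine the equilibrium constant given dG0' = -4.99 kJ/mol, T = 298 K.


Keq = exp(-dG0 * 1000 / (R * T))
Keq = exp(-(-4.99) * 1000 / (8.314 * 298))
Keq = 7.4937

7.4937


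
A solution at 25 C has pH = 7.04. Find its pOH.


pOH = 14 - pH
pOH = 14 - 7.04
pOH = 6.96

6.96


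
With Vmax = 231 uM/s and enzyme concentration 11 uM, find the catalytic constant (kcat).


kcat = Vmax / [E]t
kcat = 231 / 11
kcat = 21.0 s^-1

21.0 s^-1


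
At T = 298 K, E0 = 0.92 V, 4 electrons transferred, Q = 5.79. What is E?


E = E0 - (RT/nF) * ln(Q)
E = 0.92 - (8.314 * 298 / (4 * 96485)) * ln(5.79)
E = 0.9087 V

0.9087 V


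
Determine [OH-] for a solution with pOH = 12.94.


[OH-] = 10^(-pOH)
[OH-] = 10^(-12.94)
[OH-] = 1.148e-13 M

1.148e-13 M


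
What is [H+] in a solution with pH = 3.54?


[H+] = 10^(-pH)
[H+] = 10^(-3.54)
[H+] = 2.884e-04 M

2.884e-04 M


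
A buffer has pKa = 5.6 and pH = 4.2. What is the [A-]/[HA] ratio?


[A-]/[HA] = 10^(pH - pKa)
= 10^(4.2 - 5.6)
= 0.0398

0.0398


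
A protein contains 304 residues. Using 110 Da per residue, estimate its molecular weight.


MW = n_residues * 110 Da
MW = 304 * 110
MW = 33440 Da

33440 Da


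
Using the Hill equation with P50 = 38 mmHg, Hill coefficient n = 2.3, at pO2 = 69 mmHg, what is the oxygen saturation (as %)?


Y = pO2^n / (P50^n + pO2^n)
Y = 69^2.3 / (38^2.3 + 69^2.3)
Y = 79.77%

79.77%


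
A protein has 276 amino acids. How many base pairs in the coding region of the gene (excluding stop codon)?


Each amino acid = 1 codon = 3 bp
bp = 276 * 3 = 828 bp

828 bp


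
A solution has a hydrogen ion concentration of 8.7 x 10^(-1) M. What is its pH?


pH = -log10([H+])
pH = -log10(8.7 x 10^(-1))
pH = 0.0605

0.0605


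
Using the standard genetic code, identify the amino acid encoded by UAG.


Standard genetic code lookup.
Codon UAG -> Stop

Stop


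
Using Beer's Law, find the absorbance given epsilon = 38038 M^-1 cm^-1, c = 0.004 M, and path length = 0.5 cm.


A = epsilon * c * l
A = 38038 * 0.004 * 0.5
A = 76.076

76.076


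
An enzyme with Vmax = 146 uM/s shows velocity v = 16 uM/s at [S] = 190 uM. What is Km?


Km = [S] * (Vmax - v) / v
Km = 190 * (146 - 16) / 16
Km = 1543.75 uM

1543.75 uM


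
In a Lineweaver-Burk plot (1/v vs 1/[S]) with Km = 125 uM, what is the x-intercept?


x-intercept = -1/Km
= -1/125
= -0.008 1/uM

-0.008 1/uM


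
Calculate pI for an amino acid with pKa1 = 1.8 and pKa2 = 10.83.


pI = (pKa1 + pKa2) / 2
pI = (1.8 + 10.83) / 2
pI = 6.315

6.315


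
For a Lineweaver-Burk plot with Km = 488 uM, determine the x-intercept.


x-intercept = -1/Km
= -1/488
= -0.002 1/uM

-0.002 1/uM


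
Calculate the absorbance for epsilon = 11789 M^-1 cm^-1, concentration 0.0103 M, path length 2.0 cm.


A = epsilon * c * l
A = 11789 * 0.0103 * 2.0
A = 242.8534

242.8534


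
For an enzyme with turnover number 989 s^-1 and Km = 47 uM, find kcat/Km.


Catalytic efficiency = kcat / Km
= 989 / 47
= 21.0426 uM^-1*s^-1

21.0426 uM^-1*s^-1


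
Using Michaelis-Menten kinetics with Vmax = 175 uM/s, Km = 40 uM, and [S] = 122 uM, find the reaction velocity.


v = Vmax * [S] / (Km + [S])
v = 175 * 122 / (40 + 122)
v = 131.7901 uM/s

131.7901 uM/s


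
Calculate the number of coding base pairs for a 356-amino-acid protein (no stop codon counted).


Each amino acid = 1 codon = 3 bp
bp = 356 * 3 = 1068 bp

1068 bp


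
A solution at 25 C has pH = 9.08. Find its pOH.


pOH = 14 - pH
pOH = 14 - 9.08
pOH = 4.92

4.92


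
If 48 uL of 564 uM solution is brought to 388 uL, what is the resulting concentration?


C2 = C1 * V1 / V2
C2 = 564 * 48 / 388
C2 = 69.7732 uM

69.7732 uM


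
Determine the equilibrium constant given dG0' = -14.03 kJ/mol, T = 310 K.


Keq = exp(-dG0 * 1000 / (R * T))
Keq = exp(-(-14.03) * 1000 / (8.314 * 310))
Keq = 231.2726

231.2726


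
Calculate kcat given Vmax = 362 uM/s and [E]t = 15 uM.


kcat = Vmax / [E]t
kcat = 362 / 15
kcat = 24.1333 s^-1

24.1333 s^-1


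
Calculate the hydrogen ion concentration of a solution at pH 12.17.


[H+] = 10^(-pH)
[H+] = 10^(-12.17)
[H+] = 6.761e-13 M

6.761e-13 M


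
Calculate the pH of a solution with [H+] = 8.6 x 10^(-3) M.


pH = -log10([H+])
pH = -log10(8.6 x 10^(-3))
pH = 2.0655

2.0655


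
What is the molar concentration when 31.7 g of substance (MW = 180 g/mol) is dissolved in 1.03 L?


C = (mass / MW) / volume
C = (31.7 / 180) / 1.03
C = 0.171 M

0.171 M


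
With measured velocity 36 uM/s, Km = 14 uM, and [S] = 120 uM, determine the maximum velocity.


Vmax = v * (Km + [S]) / [S]
Vmax = 36 * (14 + 120) / 120
Vmax = 40.2 uM/s

40.2 uM/s


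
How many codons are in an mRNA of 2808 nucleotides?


codons = nucleotides / 3
codons = 2808 / 3 = 936

936


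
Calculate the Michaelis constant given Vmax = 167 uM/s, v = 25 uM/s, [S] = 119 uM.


Km = [S] * (Vmax - v) / v
Km = 119 * (167 - 25) / 25
Km = 675.92 uM

675.92 uM


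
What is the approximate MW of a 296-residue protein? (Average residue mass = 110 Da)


MW = n_residues * 110 Da
MW = 296 * 110
MW = 32560 Da

32560 Da


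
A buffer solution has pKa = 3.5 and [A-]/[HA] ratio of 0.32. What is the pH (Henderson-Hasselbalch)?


pH = pKa + log10([A-]/[HA])
pH = 3.5 + log10(0.32)
pH = 3.0051

3.0051


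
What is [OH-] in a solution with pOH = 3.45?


[OH-] = 10^(-pOH)
[OH-] = 10^(-3.45)
[OH-] = 3.548e-04 M

3.548e-04 M


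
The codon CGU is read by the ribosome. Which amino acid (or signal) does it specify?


Standard genetic code lookup.
Codon CGU -> Arg

Arg


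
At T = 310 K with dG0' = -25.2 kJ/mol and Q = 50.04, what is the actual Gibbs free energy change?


dG = dG0' + RT * ln(Q) / 1000
dG = -25.2 + 8.314 * 310 * ln(50.04) / 1000
dG = -15.1153 kJ/mol

-15.1153 kJ/mol


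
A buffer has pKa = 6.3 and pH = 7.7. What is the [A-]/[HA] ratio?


[A-]/[HA] = 10^(pH - pKa)
= 10^(7.7 - 6.3)
= 25.1189

25.1189


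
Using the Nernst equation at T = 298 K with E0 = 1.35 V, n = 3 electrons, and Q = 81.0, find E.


E = E0 - (RT/nF) * ln(Q)
E = 1.35 - (8.314 * 298 / (3 * 96485)) * ln(81.0)
E = 1.3124 V

1.3124 V


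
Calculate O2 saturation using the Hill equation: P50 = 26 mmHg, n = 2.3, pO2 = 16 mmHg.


Y = pO2^n / (P50^n + pO2^n)
Y = 16^2.3 / (26^2.3 + 16^2.3)
Y = 24.66%

24.66%


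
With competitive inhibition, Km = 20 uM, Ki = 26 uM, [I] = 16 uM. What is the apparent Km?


Km_app = Km * (1 + [I]/Ki)
Km_app = 20 * (1 + 16/26)
Km_app = 32.3077 uM

32.3077 uM


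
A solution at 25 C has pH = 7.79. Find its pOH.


pOH = 14 - pH
pOH = 14 - 7.79
pOH = 6.21

6.21


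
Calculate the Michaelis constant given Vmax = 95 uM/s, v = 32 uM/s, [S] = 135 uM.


Km = [S] * (Vmax - v) / v
Km = 135 * (95 - 32) / 32
Km = 265.7812 uM

265.7812 uM


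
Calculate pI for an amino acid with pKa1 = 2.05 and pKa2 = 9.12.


pI = (pKa1 + pKa2) / 2
pI = (2.05 + 9.12) / 2
pI = 5.585

5.585


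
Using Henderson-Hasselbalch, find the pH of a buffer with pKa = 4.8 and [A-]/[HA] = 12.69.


pH = pKa + log10([A-]/[HA])
pH = 4.8 + log10(12.69)
pH = 5.9035

5.9035


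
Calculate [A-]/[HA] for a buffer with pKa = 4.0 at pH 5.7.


[A-]/[HA] = 10^(pH - pKa)
= 10^(5.7 - 4.0)
= 50.1187

50.1187


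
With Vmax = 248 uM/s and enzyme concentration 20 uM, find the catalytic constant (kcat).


kcat = Vmax / [E]t
kcat = 248 / 20
kcat = 12.4 s^-1

12.4 s^-1


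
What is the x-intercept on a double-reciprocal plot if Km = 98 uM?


x-intercept = -1/Km
= -1/98
= -0.0102 1/uM

-0.0102 1/uM


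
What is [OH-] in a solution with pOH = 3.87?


[OH-] = 10^(-pOH)
[OH-] = 10^(-3.87)
[OH-] = 1.349e-04 M

1.349e-04 M


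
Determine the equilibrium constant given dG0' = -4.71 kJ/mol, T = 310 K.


Keq = exp(-dG0 * 1000 / (R * T))
Keq = exp(-(-4.71) * 1000 / (8.314 * 310))
Keq = 6.2181

6.2181


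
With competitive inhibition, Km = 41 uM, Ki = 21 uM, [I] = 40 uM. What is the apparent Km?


Km_app = Km * (1 + [I]/Ki)
Km_app = 41 * (1 + 40/21)
Km_app = 119.0952 uM

119.0952 uM


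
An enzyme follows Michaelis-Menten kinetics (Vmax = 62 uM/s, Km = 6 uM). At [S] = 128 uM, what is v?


v = Vmax * [S] / (Km + [S])
v = 62 * 128 / (6 + 128)
v = 59.2239 uM/s

59.2239 uM/s


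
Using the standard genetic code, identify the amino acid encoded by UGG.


Standard genetic code lookup.
Codon UGG -> Trp

Trp


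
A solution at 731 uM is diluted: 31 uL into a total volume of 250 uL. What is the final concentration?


C2 = C1 * V1 / V2
C2 = 731 * 31 / 250
C2 = 90.644 uM

90.644 uM


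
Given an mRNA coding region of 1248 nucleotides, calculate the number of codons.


codons = nucleotides / 3
codons = 1248 / 3 = 416

416


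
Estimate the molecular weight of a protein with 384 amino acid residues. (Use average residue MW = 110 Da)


MW = n_residues * 110 Da
MW = 384 * 110
MW = 42240 Da

42240 Da


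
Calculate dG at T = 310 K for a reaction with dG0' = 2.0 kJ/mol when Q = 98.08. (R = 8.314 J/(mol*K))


dG = dG0' + RT * ln(Q) / 1000
dG = 2.0 + 8.314 * 310 * ln(98.08) / 1000
dG = 13.8191 kJ/mol

13.8191 kJ/mol


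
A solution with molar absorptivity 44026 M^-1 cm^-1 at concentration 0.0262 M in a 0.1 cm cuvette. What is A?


A = epsilon * c * l
A = 44026 * 0.0262 * 0.1
A = 115.3481

115.3481


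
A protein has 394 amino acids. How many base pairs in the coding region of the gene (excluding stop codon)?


Each amino acid = 1 codon = 3 bp
bp = 394 * 3 = 1182 bp

1182 bp


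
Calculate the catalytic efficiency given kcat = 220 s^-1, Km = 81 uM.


Catalytic efficiency = kcat / Km
= 220 / 81
= 2.716 uM^-1*s^-1

2.716 uM^-1*s^-1


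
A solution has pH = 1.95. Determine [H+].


[H+] = 10^(-pH)
[H+] = 10^(-1.95)
[H+] = 0.0112 M

0.0112 M


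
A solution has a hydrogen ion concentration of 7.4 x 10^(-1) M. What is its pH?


pH = -log10([H+])
pH = -log10(7.4 x 10^(-1))
pH = 0.1308

0.1308


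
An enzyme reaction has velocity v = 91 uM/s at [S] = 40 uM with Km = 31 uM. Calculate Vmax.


Vmax = v * (Km + [S]) / [S]
Vmax = 91 * (31 + 40) / 40
Vmax = 161.525 uM/s

161.525 uM/s


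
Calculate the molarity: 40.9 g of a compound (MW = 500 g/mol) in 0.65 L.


C = (mass / MW) / volume
C = (40.9 / 500) / 0.65
C = 0.1258 M

0.1258 M


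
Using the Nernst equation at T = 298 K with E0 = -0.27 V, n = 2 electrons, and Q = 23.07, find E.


E = E0 - (RT/nF) * ln(Q)
E = -0.27 - (8.314 * 298 / (2 * 96485)) * ln(23.07)
E = -0.3103 V

-0.3103 V


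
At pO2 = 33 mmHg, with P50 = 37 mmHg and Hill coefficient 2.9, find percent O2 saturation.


Y = pO2^n / (P50^n + pO2^n)
Y = 33^2.9 / (37^2.9 + 33^2.9)
Y = 41.78%

41.78%


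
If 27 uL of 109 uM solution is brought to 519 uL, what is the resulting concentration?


C2 = C1 * V1 / V2
C2 = 109 * 27 / 519
C2 = 5.6705 uM

5.6705 uM


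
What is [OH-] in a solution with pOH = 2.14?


[OH-] = 10^(-pOH)
[OH-] = 10^(-2.14)
[OH-] = 0.0072 M

0.0072 M


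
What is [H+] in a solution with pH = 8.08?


[H+] = 10^(-pH)
[H+] = 10^(-8.08)
[H+] = 8.318e-09 M

8.318e-09 M


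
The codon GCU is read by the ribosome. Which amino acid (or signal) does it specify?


Standard genetic code lookup.
Codon GCU -> Ala

Ala


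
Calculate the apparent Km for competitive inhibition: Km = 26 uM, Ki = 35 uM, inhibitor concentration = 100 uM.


Km_app = Km * (1 + [I]/Ki)
Km_app = 26 * (1 + 100/35)
Km_app = 100.2857 uM

100.2857 uM


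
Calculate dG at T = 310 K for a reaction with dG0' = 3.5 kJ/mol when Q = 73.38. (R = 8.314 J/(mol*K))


dG = dG0' + RT * ln(Q) / 1000
dG = 3.5 + 8.314 * 310 * ln(73.38) / 1000
dG = 14.5714 kJ/mol

14.5714 kJ/mol


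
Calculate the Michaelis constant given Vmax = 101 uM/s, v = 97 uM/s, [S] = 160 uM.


Km = [S] * (Vmax - v) / v
Km = 160 * (101 - 97) / 97
Km = 6.5979 uM

6.5979 uM


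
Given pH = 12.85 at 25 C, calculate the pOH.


pOH = 14 - pH
pOH = 14 - 12.85
pOH = 1.15

1.15


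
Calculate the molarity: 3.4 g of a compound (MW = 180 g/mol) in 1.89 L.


C = (mass / MW) / volume
C = (3.4 / 180) / 1.89
C = 0.01 M

0.01 M


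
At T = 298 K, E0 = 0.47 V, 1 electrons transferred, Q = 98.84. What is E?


E = E0 - (RT/nF) * ln(Q)
E = 0.47 - (8.314 * 298 / (1 * 96485)) * ln(98.84)
E = 0.352 V

0.352 V


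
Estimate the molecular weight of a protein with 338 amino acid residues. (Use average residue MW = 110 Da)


MW = n_residues * 110 Da
MW = 338 * 110
MW = 37180 Da

37180 Da


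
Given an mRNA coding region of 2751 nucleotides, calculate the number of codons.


codons = nucleotides / 3
codons = 2751 / 3 = 917

917


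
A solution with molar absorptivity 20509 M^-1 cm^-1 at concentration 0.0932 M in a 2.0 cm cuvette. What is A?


A = epsilon * c * l
A = 20509 * 0.0932 * 2.0
A = 3822.8776

3822.8776


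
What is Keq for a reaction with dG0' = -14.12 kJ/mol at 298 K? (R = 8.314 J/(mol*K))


Keq = exp(-dG0 * 1000 / (R * T))
Keq = exp(-(-14.12) * 1000 / (8.314 * 298))
Keq = 298.6069

298.6069


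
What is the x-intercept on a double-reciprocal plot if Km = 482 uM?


x-intercept = -1/Km
= -1/482
= -0.0021 1/uM

-0.0021 1/uM


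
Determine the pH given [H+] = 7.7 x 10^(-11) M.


pH = -log10([H+])
pH = -log10(7.7 x 10^(-11))
pH = 10.1135

10.1135


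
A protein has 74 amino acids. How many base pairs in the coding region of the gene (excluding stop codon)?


Each amino acid = 1 codon = 3 bp
bp = 74 * 3 = 222 bp

222 bp


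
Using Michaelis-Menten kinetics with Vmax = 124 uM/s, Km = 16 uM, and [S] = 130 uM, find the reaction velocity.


v = Vmax * [S] / (Km + [S])
v = 124 * 130 / (16 + 130)
v = 110.411 uM/s

110.411 uM/s


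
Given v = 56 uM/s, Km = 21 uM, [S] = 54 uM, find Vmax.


Vmax = v * (Km + [S]) / [S]
Vmax = 56 * (21 + 54) / 54
Vmax = 77.7778 uM/s

77.7778 uM/s


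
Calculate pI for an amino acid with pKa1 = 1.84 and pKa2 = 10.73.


pI = (pKa1 + pKa2) / 2
pI = (1.84 + 10.73) / 2
pI = 6.285

6.285


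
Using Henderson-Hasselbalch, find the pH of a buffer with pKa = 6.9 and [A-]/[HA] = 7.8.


pH = pKa + log10([A-]/[HA])
pH = 6.9 + log10(7.8)
pH = 7.7921

7.7921


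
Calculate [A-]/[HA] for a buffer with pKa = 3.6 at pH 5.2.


[A-]/[HA] = 10^(pH - pKa)
= 10^(5.2 - 3.6)
= 39.8107

39.8107


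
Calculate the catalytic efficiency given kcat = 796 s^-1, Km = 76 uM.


Catalytic efficiency = kcat / Km
= 796 / 76
= 10.4737 uM^-1*s^-1

10.4737 uM^-1*s^-1


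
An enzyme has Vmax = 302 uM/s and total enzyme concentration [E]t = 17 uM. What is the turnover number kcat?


kcat = Vmax / [E]t
kcat = 302 / 17
kcat = 17.7647 s^-1

17.7647 s^-1


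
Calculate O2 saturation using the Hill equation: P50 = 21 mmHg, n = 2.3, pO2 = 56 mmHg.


Y = pO2^n / (P50^n + pO2^n)
Y = 56^2.3 / (21^2.3 + 56^2.3)
Y = 90.52%

90.52%


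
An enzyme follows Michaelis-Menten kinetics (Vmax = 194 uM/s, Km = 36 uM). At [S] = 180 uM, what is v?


v = Vmax * [S] / (Km + [S])
v = 194 * 180 / (36 + 180)
v = 161.6667 uM/s

161.6667 uM/s


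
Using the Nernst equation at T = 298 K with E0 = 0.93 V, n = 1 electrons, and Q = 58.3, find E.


E = E0 - (RT/nF) * ln(Q)
E = 0.93 - (8.314 * 298 / (1 * 96485)) * ln(58.3)
E = 0.8256 V

0.8256 V


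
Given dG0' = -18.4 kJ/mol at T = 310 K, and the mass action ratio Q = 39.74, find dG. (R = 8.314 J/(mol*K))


dG = dG0' + RT * ln(Q) / 1000
dG = -18.4 + 8.314 * 310 * ln(39.74) / 1000
dG = -8.9093 kJ/mol

-8.9093 kJ/mol


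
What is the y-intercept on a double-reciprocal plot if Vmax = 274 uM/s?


y-intercept = 1/Vmax
= 1/274
= 0.0036 s/uM

0.0036 s/uM


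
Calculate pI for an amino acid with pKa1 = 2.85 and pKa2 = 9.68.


pI = (pKa1 + pKa2) / 2
pI = (2.85 + 9.68) / 2
pI = 6.265

6.265


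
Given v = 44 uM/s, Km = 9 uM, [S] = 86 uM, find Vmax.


Vmax = v * (Km + [S]) / [S]
Vmax = 44 * (9 + 86) / 86
Vmax = 48.6047 uM/s

48.6047 uM/s


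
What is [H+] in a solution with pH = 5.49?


[H+] = 10^(-pH)
[H+] = 10^(-5.49)
[H+] = 3.236e-06 M

3.236e-06 M


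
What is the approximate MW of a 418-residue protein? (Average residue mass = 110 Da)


MW = n_residues * 110 Da
MW = 418 * 110
MW = 45980 Da

45980 Da


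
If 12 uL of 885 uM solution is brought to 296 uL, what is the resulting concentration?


C2 = C1 * V1 / V2
C2 = 885 * 12 / 296
C2 = 35.8784 uM

35.8784 uM


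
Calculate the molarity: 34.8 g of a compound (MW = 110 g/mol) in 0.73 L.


C = (mass / MW) / volume
C = (34.8 / 110) / 0.73
C = 0.4334 M

0.4334 M


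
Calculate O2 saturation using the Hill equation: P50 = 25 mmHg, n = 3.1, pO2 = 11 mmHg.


Y = pO2^n / (P50^n + pO2^n)
Y = 11^3.1 / (25^3.1 + 11^3.1)
Y = 7.28%

7.28%


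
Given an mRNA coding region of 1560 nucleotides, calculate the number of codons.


codons = nucleotides / 3
codons = 1560 / 3 = 520

520


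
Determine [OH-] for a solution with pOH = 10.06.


[OH-] = 10^(-pOH)
[OH-] = 10^(-10.06)
[OH-] = 8.710e-11 M

8.710e-11 M


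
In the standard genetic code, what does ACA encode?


Standard genetic code lookup.
Codon ACA -> Thr

Thr


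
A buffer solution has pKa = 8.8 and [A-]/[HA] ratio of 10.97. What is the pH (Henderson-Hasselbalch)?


pH = pKa + log10([A-]/[HA])
pH = 8.8 + log10(10.97)
pH = 9.8402

9.8402


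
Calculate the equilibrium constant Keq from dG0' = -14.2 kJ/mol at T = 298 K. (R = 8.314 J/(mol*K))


Keq = exp(-dG0 * 1000 / (R * T))
Keq = exp(-(-14.2) * 1000 / (8.314 * 298))
Keq = 308.4062

308.4062


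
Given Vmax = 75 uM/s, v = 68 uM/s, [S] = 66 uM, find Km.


Km = [S] * (Vmax - v) / v
Km = 66 * (75 - 68) / 68
Km = 6.7941 uM

6.7941 uM


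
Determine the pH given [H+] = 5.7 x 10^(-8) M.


pH = -log10([H+])
pH = -log10(5.7 x 10^(-8))
pH = 7.2441

7.2441


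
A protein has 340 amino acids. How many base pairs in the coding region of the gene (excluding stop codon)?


Each amino acid = 1 codon = 3 bp
bp = 340 * 3 = 1020 bp

1020 bp


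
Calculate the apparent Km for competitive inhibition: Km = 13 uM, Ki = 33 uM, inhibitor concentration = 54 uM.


Km_app = Km * (1 + [I]/Ki)
Km_app = 13 * (1 + 54/33)
Km_app = 34.2727 uM

34.2727 uM


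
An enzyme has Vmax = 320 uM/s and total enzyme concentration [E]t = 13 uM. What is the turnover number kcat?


kcat = Vmax / [E]t
kcat = 320 / 13
kcat = 24.6154 s^-1

24.6154 s^-1


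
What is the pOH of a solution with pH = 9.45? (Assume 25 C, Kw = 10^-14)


pOH = 14 - pH
pOH = 14 - 9.45
pOH = 4.55

4.55


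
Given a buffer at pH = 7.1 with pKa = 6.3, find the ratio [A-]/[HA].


[A-]/[HA] = 10^(pH - pKa)
= 10^(7.1 - 6.3)
= 6.3096

6.3096


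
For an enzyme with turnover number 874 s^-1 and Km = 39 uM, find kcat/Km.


Catalytic efficiency = kcat / Km
= 874 / 39
= 22.4103 uM^-1*s^-1

22.4103 uM^-1*s^-1


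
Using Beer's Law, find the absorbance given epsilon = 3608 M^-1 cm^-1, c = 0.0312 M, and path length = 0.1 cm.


A = epsilon * c * l
A = 3608 * 0.0312 * 0.1
A = 11.257

11.257


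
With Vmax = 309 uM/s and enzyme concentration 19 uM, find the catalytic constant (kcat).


kcat = Vmax / [E]t
kcat = 309 / 19
kcat = 16.2632 s^-1

16.2632 s^-1


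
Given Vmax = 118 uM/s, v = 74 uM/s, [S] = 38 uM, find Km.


Km = [S] * (Vmax - v) / v
Km = 38 * (118 - 74) / 74
Km = 22.5946 uM

22.5946 uM


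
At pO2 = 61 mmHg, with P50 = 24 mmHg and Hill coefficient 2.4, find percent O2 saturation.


Y = pO2^n / (P50^n + pO2^n)
Y = 61^2.4 / (24^2.4 + 61^2.4)
Y = 90.37%

90.37%


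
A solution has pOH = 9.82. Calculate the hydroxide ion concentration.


[OH-] = 10^(-pOH)
[OH-] = 10^(-9.82)
[OH-] = 1.514e-10 M

1.514e-10 M


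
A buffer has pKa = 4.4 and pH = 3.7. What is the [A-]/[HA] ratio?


[A-]/[HA] = 10^(pH - pKa)
= 10^(3.7 - 4.4)
= 0.1995

0.1995


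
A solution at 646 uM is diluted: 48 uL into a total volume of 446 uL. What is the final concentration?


C2 = C1 * V1 / V2
C2 = 646 * 48 / 446
C2 = 69.5247 uM

69.5247 uM


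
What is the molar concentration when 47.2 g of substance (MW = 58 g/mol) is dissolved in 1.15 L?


C = (mass / MW) / volume
C = (47.2 / 58) / 1.15
C = 0.7076 M

0.7076 M
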